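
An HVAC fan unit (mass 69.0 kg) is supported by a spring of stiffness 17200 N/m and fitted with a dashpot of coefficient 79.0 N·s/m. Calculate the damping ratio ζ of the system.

ω_n = √(k/m) = √(17200/69.0) = 15.79 rad/s.
Critical damping c_c = 2√(k·m) = 2√(17200 × 69.0) = 2179 N·s/m, so ζ = c/c_c = 79.0/2179 = 0.03626.

0.0363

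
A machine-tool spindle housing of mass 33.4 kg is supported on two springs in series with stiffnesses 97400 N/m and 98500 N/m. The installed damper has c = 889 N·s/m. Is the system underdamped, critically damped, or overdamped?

underdamped

Series springs: 1/k_eq = 1/97400 + 1/98500 = 2.042×10^-5, so k_eq = 48970 N/m.
c_c = 2√(k_eq·m) = 2558 N·s/m; ζ = c/c_c = 889/2558 = 0.348.
Since ζ < 1 the system is underdamped.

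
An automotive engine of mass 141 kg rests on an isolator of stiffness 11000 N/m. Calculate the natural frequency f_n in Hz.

1.41 Hz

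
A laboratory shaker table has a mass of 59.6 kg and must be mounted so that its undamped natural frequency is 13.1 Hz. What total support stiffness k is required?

404000 N/m

ω_n = 2πf_n = 2π × 13.1 = 82.31 rad/s.
k = m·ω_n² = 59.6 × 82.31² = 59.6 × 6775 = 403800 N/m.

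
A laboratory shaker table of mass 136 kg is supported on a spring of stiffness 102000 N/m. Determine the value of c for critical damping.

7450 N·s/m

c_c = 2√(k·m) = 2√(102000 × 136) = 2 × 3725 = 7449 N·s/m.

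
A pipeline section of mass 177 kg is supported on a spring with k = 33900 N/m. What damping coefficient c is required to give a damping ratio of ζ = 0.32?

1570 N·s/m

c_c = 2√(k·m) = 2√(33900 × 177) = 4899 N·s/m.
c = ζ·c_c = 0.32 × 4899 = 1568 N·s/m.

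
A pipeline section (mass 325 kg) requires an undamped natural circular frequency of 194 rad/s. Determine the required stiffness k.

k = m·ω_n² = 325 × 194.0² = 325 × 37640 = 12230000 N/m.

12200000 N/m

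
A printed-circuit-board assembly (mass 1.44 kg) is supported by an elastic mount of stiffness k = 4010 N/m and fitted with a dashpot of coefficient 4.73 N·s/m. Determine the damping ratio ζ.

0.0311

ω_n = √(k/m) = √(4010/1.44) = 52.77 rad/s.
Critical damping c_c = 2√(k·m) = 2√(4010 × 1.44) = 152.0 N·s/m, so ζ = c/c_c = 4.73/152.0 = 0.03112.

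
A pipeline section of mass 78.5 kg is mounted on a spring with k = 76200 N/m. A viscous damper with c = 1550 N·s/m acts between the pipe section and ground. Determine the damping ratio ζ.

0.317

ω_n = √(k/m) = √(76200/78.5) = 31.16 rad/s.
Critical damping c_c = 2√(k·m) = 2√(76200 × 78.5) = 4892 N·s/m, so ζ = c/c_c = 1550/4892 = 0.3169.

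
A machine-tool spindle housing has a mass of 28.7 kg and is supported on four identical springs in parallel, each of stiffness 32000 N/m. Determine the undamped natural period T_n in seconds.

0.0941 s

Parallel springs add: k_eq = 4 × 32000 = 128000 N/m.
ω_n = √(k_eq/m) = √(128000/28.7) = √4460 = 66.78 rad/s.
T_n = 2π/ω_n = 6.283/66.78 = 0.09408 s.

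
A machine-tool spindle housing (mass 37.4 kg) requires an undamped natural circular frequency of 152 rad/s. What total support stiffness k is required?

k = m·ω_n² = 37.4 × 152.0² = 37.4 × 23100 = 864100 N/m.

864000 N/m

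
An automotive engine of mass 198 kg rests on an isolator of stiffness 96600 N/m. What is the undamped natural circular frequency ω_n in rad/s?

22.1 rad/s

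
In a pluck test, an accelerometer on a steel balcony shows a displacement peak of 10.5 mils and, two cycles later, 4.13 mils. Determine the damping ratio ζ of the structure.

0.0740

Logarithmic decrement δ = (1/n)·ln(x₀/x_n) = (1/2)·ln(10.5/4.13) = (1/2)·ln(2.542) = 0.4665.
ζ = δ/√(4π² + δ²) = 0.4665/√(39.48 + 0.218) = 0.4665/6.300 = 0.07405.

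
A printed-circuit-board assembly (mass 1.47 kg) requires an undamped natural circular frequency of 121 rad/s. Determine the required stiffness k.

21500 N/m

k = m·ω_n² = 1.47 × 121.0² = 1.47 × 14640 = 21520 N/m.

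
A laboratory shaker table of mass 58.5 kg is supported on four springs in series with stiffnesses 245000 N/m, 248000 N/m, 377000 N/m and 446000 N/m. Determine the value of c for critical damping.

4240 N·s/m

Series springs: 1/k_eq = 1/245000 + 1/248000 + 1/377000 + 1/446000 = 1.301×10^-5, so k_eq = 76870 N/m.
c_c = 2√(k_eq·m) = 2√(76870 × 58.5) = 2 × 2121 = 4241 N·s/m.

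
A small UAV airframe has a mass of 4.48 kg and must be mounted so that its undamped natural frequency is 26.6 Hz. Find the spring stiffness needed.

ω_n = 2πf_n = 2π × 26.6 = 167.1 rad/s.
k = m·ω_n² = 4.48 × 167.1² = 4.48 × 27930 = 125100 N/m.

125000 N/m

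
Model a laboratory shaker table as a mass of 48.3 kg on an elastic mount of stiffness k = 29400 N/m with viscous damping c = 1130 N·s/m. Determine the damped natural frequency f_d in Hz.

3.46 Hz

ω_n = √(k/m) = √(29400/48.3) = 24.67 rad/s.
Critical damping c_c = 2√(k·m) = 2√(29400 × 48.3) = 2383 N·s/m, so ζ = c/c_c = 1130/2383 = 0.4741.
ω_d = ω_n√(1 − ζ²) = 24.67 × √(1 − 0.225) = 21.72 rad/s.
f_d = ω_d/(2π) = 3.457 Hz.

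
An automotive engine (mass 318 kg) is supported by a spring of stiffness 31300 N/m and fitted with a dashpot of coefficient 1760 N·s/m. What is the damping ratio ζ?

0.279

ω_n = √(k/m) = √(31300/318) = 9.921 rad/s.
Critical damping c_c = 2√(k·m) = 2√(31300 × 318) = 6310 N·s/m, so ζ = c/c_c = 1760/6310 = 0.2789.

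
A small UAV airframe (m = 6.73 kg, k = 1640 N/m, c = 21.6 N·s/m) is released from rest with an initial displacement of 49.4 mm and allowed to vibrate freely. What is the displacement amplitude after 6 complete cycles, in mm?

1.00 mm

ζ = c/(2√(km)) = 21.6/(2√(1640 × 6.73)) = 21.6/210.1 = 0.1028.
Logarithmic decrement δ = 2πζ/√(1 − ζ²) = 2π × 0.1028/√(1 − 0.0106) = 0.6494.
After n cycles, x_n/x₀ = e^(−nδ), so x_6 = 49.4 × e^(−6 × 0.6494) = 49.4 × 0.02032 = 1.004 mm.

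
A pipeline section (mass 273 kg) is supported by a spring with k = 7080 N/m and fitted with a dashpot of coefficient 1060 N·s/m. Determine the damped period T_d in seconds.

ω_n = √(k/m) = √(7080/273) = 5.093 rad/s.
Critical damping c_c = 2√(k·m) = 2√(7080 × 273) = 2781 N·s/m, so ζ = c/c_c = 1060/2781 = 0.3812.
ω_d = ω_n√(1 − ζ²) = 5.093 × √(1 − 0.145) = 4.708 rad/s.
T_d = 2π/ω_d = 1.335 s.

1.33 s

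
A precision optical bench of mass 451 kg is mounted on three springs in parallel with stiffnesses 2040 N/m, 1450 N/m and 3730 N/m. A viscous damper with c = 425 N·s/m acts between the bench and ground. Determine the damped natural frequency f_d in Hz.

Parallel springs add: k_eq = 2040 + 1450 + 3730 = 7220 N/m.
ω_n = √(k_eq/m) = √(7220/451) = 4.001 rad/s.
Critical damping c_c = 2√(k_eq·m) = 2√(7220 × 451) = 3609 N·s/m, so ζ = c/c_c = 425/3609 = 0.1178.
ω_d = ω_n√(1 − ζ²) = 4.001 × √(1 − 0.0139) = 3.973 rad/s.
f_d = ω_d/(2π) = 0.6324 Hz.

0.632 Hz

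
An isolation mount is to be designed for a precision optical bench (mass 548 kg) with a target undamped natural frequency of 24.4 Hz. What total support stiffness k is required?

ω_n = 2πf_n = 2π × 24.4 = 153.3 rad/s.
k = m·ω_n² = 548 × 153.3² = 548 × 23500 = 12880000 N/m.

12900000 N/m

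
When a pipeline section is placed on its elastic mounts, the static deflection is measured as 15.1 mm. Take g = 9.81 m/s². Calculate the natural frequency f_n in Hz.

4.06 Hz

ω_n = √(g/δ_st) = √(9.81/0.0151) = √649.7 = 25.49 rad/s.
f_n = ω_n/(2π) = 25.49/6.283 = 4.057 Hz.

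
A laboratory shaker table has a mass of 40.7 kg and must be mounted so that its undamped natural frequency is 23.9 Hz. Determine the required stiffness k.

ω_n = 2πf_n = 2π × 23.9 = 150.2 rad/s.
k = m·ω_n² = 40.7 × 150.2² = 40.7 × 22550 = 917800 N/m.

918000 N/m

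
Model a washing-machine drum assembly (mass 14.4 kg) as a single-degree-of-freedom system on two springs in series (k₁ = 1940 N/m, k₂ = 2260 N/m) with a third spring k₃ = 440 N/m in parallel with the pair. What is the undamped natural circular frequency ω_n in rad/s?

Series pair: k_s = k₁k₂/(k₁+k₂) = (1940)(2260)/(1940 + 2260) = 1044 N/m. In parallel with k₃: k_eq = 1044 + 440 = 1484 N/m.
ω_n = √(k_eq/m) = √(1484/14.4) = √103.0 = 10.15 rad/s.

10.2 rad/s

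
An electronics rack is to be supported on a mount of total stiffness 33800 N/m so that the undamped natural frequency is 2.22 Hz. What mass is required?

174 kg

ω_n = 2πf_n = 2π × 2.22 = 13.95 rad/s.
m = k/ω_n² = 33800/13.95² = 33800/194.6 = 173.7 kg.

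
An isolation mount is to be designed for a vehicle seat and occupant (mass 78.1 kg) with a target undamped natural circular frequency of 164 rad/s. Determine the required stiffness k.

k = m·ω_n² = 78.1 × 164.0² = 78.1 × 26900 = 2101000 N/m.

2100000 N/m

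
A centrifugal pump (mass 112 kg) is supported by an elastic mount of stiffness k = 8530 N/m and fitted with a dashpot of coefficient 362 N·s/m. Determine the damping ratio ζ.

0.185

ω_n = √(k/m) = √(8530/112) = 8.727 rad/s.
Critical damping c_c = 2√(k·m) = 2√(8530 × 112) = 1955 N·s/m, so ζ = c/c_c = 362/1955 = 0.1852.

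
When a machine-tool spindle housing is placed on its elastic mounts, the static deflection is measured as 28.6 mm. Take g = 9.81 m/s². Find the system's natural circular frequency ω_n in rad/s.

18.5 rad/s

ω_n = √(g/δ_st) = √(9.81/0.0286) = √343.0 = 18.52 rad/s.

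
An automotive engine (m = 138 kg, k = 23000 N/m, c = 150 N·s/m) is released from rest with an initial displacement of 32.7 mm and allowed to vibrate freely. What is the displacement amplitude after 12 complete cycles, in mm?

1.36 mm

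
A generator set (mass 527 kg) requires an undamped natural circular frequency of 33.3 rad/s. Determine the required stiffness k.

584000 N/m

k = m·ω_n² = 527 × 33.30² = 527 × 1109 = 584400 N/m.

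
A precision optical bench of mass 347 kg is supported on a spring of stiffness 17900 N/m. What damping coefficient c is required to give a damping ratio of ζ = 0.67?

3340 N·s/m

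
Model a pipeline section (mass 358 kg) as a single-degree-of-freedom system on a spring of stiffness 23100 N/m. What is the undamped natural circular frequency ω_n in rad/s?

ω_n = √(k/m) = √(23100/358) = √64.53 = 8.033 rad/s.

8.03 rad/s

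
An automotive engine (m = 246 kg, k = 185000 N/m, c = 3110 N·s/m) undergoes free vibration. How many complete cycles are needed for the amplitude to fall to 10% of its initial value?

2 cycles

ζ = c/(2√(km)) = 3110/(2√(185000 × 246)) = 3110/13490 = 0.2305.
Logarithmic decrement δ = 2πζ/√(1 − ζ²) = 2π × 0.2305/√(1 − 0.0531) = 1.488.
x_n/x₀ = e^(−nδ) ≤ 0.1; take ln: n ≥ ln(1/0.1)/δ = 2.303/1.488 = 1.547.
So 2 complete cycles are required.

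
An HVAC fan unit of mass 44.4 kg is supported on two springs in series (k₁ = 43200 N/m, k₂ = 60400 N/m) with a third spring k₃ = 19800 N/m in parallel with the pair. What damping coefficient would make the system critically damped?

2830 N·s/m

Series pair: k_s = k₁k₂/(k₁+k₂) = (43200)(60400)/(43200 + 60400) = 25190 N/m. In parallel with k₃: k_eq = 25190 + 19800 = 44990 N/m.
c_c = 2√(k_eq·m) = 2√(44990 × 44.4) = 2 × 1413 = 2827 N·s/m.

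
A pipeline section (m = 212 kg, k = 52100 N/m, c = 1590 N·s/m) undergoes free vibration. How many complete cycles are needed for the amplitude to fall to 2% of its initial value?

3 cycles

ζ = c/(2√(km)) = 1590/(2√(52100 × 212)) = 1590/6647 = 0.2392.
Logarithmic decrement δ = 2πζ/√(1 − ζ²) = 2π × 0.2392/√(1 − 0.0572) = 1.548.
x_n/x₀ = e^(−nδ) ≤ 0.02; take ln: n ≥ ln(1/0.02)/δ = 3.912/1.548 = 2.527.
So 3 complete cycles are required.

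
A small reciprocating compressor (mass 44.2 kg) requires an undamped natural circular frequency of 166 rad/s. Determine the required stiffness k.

1220000 N/m

k = m·ω_n² = 44.2 × 166.0² = 44.2 × 27560 = 1218000 N/m.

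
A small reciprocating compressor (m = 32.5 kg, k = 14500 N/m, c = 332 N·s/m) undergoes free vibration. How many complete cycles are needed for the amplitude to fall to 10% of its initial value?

2 cycles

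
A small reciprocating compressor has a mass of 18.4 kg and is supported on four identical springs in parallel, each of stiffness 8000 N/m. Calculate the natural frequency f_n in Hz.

Parallel springs add: k_eq = 4 × 8000 = 32000 N/m.
ω_n = √(k_eq/m) = √(32000/18.4) = √1739 = 41.70 rad/s.
f_n = ω_n/(2π) = 41.70/6.283 = 6.637 Hz.

6.64 Hz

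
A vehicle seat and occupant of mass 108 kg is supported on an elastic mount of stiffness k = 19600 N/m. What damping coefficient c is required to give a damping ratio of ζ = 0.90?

c_c = 2√(k·m) = 2√(19600 × 108) = 2910 N·s/m.
c = ζ·c_c = 0.90 × 2910 = 2619 N·s/m.

2620 N·s/m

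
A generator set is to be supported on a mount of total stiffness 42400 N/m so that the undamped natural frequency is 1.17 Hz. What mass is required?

ω_n = 2πf_n = 2π × 1.17 = 7.351 rad/s.
m = k/ω_n² = 42400/7.351² = 42400/54.04 = 784.6 kg.

785 kg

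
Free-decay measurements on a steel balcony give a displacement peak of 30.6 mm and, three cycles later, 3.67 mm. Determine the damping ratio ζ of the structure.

0.112

Logarithmic decrement δ = (1/n)·ln(x₀/x_n) = (1/3)·ln(30.6/3.67) = (1/3)·ln(8.338) = 0.7069.
ζ = δ/√(4π² + δ²) = 0.7069/√(39.48 + 0.500) = 0.7069/6.323 = 0.1118.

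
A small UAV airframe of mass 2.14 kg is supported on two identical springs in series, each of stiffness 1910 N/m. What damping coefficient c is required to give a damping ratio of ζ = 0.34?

Series springs: 1/k_eq = 2/1910, so k_eq = 1910/2 = 955.0 N/m.
c_c = 2√(k_eq·m) = 2√(955.0 × 2.14) = 90.41 N·s/m.
c = ζ·c_c = 0.34 × 90.41 = 30.74 N·s/m.

30.7 N·s/m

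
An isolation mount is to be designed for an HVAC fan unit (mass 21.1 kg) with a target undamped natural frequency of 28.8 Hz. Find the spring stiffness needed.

691000 N/m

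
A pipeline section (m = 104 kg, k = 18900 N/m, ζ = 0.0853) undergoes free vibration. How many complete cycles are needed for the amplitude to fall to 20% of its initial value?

Logarithmic decrement δ = 2πζ/√(1 − ζ²) = 2π × 0.08530/√(1 − 0.00728) = 0.5379.
x_n/x₀ = e^(−nδ) ≤ 0.2; take ln: n ≥ ln(1/0.2)/δ = 1.609/0.5379 = 2.992.
So 3 complete cycles are required.

3 cycles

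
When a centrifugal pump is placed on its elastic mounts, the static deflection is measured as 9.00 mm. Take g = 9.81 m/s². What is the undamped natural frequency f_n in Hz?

ω_n = √(g/δ_st) = √(9.81/0.00900) = √1090 = 33.02 rad/s.
f_n = ω_n/(2π) = 33.02/6.283 = 5.255 Hz.

5.25 Hz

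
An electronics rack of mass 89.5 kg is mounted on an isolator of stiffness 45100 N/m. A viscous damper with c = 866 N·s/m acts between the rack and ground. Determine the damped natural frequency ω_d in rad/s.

21.9 rad/s

ω_n = √(k/m) = √(45100/89.5) = 22.45 rad/s.
Critical damping c_c = 2√(k·m) = 2√(45100 × 89.5) = 4018 N·s/m, so ζ = c/c_c = 866/4018 = 0.2155.
ω_d = ω_n√(1 − ζ²) = 22.45 × √(1 − 0.0464) = 21.92 rad/s.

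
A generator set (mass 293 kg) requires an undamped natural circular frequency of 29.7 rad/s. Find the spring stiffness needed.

k = m·ω_n² = 293 × 29.70² = 293 × 882.1 = 258500 N/m.

258000 N/m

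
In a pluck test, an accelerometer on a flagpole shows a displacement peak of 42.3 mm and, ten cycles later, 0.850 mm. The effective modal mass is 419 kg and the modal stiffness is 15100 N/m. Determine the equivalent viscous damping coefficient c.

312 N·s/m

Logarithmic decrement δ = (1/n)·ln(x₀/x_n) = (1/10)·ln(42.3/0.850) = (1/10)·ln(49.76) = 0.3907.
ζ = δ/√(4π² + δ²) = 0.3907/√(39.48 + 0.153) = 0.3907/6.295 = 0.06207.
c = ζ · 2√(km) = 0.06207 × 2√(15100 × 419) = 0.06207 × 5031 = 312.2 N·s/m.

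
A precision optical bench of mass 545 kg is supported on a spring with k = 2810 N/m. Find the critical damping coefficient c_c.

2480 N·s/m

c_c = 2√(k·m) = 2√(2810 × 545) = 2 × 1238 = 2475 N·s/m.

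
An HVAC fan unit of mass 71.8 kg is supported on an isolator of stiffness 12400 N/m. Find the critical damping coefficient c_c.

1890 N·s/m

c_c = 2√(k·m) = 2√(12400 × 71.8) = 2 × 943.6 = 1887 N·s/m.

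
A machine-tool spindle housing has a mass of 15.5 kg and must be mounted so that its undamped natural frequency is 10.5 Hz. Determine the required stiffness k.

67500 N/m

ω_n = 2πf_n = 2π × 10.5 = 65.97 rad/s.
k = m·ω_n² = 15.5 × 65.97² = 15.5 × 4352 = 67460 N/m.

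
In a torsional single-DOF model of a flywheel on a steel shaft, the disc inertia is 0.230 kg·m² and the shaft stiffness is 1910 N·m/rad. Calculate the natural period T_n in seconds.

0.0689 s

ω_n = √(k_t/J) = √(1910/0.230) = √8304 = 91.13 rad/s.
T_n = 2π/ω_n = 6.283/91.13 = 0.06895 s.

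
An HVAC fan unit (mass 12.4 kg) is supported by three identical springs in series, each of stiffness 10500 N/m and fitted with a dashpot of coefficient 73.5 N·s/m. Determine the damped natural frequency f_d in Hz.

Series springs: 1/k_eq = 3/10500, so k_eq = 10500/3 = 3500 N/m.
ω_n = √(k_eq/m) = √(3500/12.4) = 16.80 rad/s.
Critical damping c_c = 2√(k_eq·m) = 2√(3500 × 12.4) = 416.7 N·s/m, so ζ = c/c_c = 73.5/416.7 = 0.1764.
ω_d = ω_n√(1 − ζ²) = 16.80 × √(1 − 0.0311) = 16.54 rad/s.
f_d = ω_d/(2π) = 2.632 Hz.

2.63 Hz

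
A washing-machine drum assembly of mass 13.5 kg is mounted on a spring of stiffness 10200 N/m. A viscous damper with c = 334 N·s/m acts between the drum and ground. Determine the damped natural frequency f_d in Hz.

3.91 Hz

ω_n = √(k/m) = √(10200/13.5) = 27.49 rad/s.
Critical damping c_c = 2√(k·m) = 2√(10200 × 13.5) = 742.2 N·s/m, so ζ = c/c_c = 334/742.2 = 0.4500.
ω_d = ω_n√(1 − ζ²) = 27.49 × √(1 − 0.203) = 24.55 rad/s.
f_d = ω_d/(2π) = 3.907 Hz.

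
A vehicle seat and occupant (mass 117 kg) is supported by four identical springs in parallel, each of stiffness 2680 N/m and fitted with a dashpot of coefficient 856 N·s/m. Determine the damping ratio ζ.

Parallel springs add: k_eq = 4 × 2680 = 10720 N/m.
ω_n = √(k_eq/m) = √(10720/117) = 9.572 rad/s.
Critical damping c_c = 2√(k_eq·m) = 2√(10720 × 117) = 2240 N·s/m, so ζ = c/c_c = 856/2240 = 0.3822.

0.382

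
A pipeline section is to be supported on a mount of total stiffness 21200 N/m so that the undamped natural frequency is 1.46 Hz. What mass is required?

ω_n = 2πf_n = 2π × 1.46 = 9.173 rad/s.
m = k/ω_n² = 21200/9.173² = 21200/84.15 = 251.9 kg.

252 kg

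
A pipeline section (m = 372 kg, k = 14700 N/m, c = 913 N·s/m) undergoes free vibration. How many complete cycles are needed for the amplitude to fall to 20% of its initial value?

2 cycles

ζ = c/(2√(km)) = 913/(2√(14700 × 372)) = 913/4677 = 0.1952.
Logarithmic decrement δ = 2πζ/√(1 − ζ²) = 2π × 0.1952/√(1 − 0.0381) = 1.251.
x_n/x₀ = e^(−nδ) ≤ 0.2; take ln: n ≥ ln(1/0.2)/δ = 1.609/1.251 = 1.287.
So 2 complete cycles are required.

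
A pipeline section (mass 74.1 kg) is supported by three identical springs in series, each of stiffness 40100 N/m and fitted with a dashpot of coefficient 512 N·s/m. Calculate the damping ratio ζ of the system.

0.257

Series springs: 1/k_eq = 3/40100, so k_eq = 40100/3 = 13370 N/m.
ω_n = √(k_eq/m) = √(13370/74.1) = 13.43 rad/s.
Critical damping c_c = 2√(k_eq·m) = 2√(13370 × 74.1) = 1990 N·s/m, so ζ = c/c_c = 512/1990 = 0.2572.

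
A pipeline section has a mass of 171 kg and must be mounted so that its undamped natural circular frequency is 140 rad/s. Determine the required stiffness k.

3350000 N/m

k = m·ω_n² = 171 × 140.0² = 171 × 19600 = 3352000 N/m.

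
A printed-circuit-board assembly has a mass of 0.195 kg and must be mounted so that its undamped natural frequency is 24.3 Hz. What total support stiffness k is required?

4550 N/m

ω_n = 2πf_n = 2π × 24.3 = 152.7 rad/s.
k = m·ω_n² = 0.195 × 152.7² = 0.195 × 23310 = 4546 N/m.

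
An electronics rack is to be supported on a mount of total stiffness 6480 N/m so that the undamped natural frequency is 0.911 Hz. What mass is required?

ω_n = 2πf_n = 2π × 0.911 = 5.724 rad/s.
m = k/ω_n² = 6480/5.724² = 6480/32.76 = 197.8 kg.

198 kg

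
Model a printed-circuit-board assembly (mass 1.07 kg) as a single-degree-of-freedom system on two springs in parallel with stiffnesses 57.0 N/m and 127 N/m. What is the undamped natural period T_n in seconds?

Parallel springs add: k_eq = 57.0 + 127 = 184.0 N/m.
ω_n = √(k_eq/m) = √(184.0/1.07) = √172.0 = 13.11 rad/s.
T_n = 2π/ω_n = 6.283/13.11 = 0.4791 s.

0.479 s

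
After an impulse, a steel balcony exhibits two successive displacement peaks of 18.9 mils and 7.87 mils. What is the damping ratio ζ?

Logarithmic decrement δ = (1/n)·ln(x₀/x_n) = (1/1)·ln(18.9/7.87) = (1/1)·ln(2.402) = 0.8761.
ζ = δ/√(4π² + δ²) = 0.8761/√(39.48 + 0.768) = 0.8761/6.344 = 0.1381.

0.138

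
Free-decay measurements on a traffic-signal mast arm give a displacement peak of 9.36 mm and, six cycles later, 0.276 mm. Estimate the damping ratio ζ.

Logarithmic decrement δ = (1/n)·ln(x₀/x_n) = (1/6)·ln(9.36/0.276) = (1/6)·ln(33.91) = 0.5873.
ζ = δ/√(4π² + δ²) = 0.5873/√(39.48 + 0.345) = 0.5873/6.311 = 0.09307.

0.0931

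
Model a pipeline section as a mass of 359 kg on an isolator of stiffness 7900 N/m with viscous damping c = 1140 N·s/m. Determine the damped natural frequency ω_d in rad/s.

4.41 rad/s

ω_n = √(k/m) = √(7900/359) = 4.691 rad/s.
Critical damping c_c = 2√(k·m) = 2√(7900 × 359) = 3368 N·s/m, so ζ = c/c_c = 1140/3368 = 0.3385.
ω_d = ω_n√(1 − ζ²) = 4.691 × √(1 − 0.115) = 4.414 rad/s.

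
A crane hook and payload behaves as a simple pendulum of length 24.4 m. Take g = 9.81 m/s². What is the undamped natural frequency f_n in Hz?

For a simple pendulum ω_n = √(g/L) = √(9.81/24.4) = √0.4020 = 0.6341 rad/s.
f_n = ω_n/(2π) = 0.6341/6.283 = 0.1009 Hz.

0.101 Hz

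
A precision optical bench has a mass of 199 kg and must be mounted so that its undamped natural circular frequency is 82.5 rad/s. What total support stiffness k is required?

k = m·ω_n² = 199 × 82.50² = 199 × 6806 = 1354000 N/m.

1350000 N/m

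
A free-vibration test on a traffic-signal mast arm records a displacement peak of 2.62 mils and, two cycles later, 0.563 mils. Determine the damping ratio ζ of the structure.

0.121

Logarithmic decrement δ = (1/n)·ln(x₀/x_n) = (1/2)·ln(2.62/0.563) = (1/2)·ln(4.654) = 0.7688.
ζ = δ/√(4π² + δ²) = 0.7688/√(39.48 + 0.591) = 0.7688/6.330 = 0.1215.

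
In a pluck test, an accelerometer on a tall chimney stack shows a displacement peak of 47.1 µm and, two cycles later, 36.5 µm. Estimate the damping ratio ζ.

0.0203

Logarithmic decrement δ = (1/n)·ln(x₀/x_n) = (1/2)·ln(47.1/36.5) = (1/2)·ln(1.290) = 0.1275.
ζ = δ/√(4π² + δ²) = 0.1275/√(39.48 + 0.0163) = 0.1275/6.284 = 0.02028.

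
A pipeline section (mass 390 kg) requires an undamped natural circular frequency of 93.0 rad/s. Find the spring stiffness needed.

3370000 N/m

k = m·ω_n² = 390 × 93.00² = 390 × 8649 = 3373000 N/m.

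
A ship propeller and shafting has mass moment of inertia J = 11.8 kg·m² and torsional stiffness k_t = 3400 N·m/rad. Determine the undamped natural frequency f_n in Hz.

2.70 Hz

ω_n = √(k_t/J) = √(3400/11.8) = √288.1 = 16.97 rad/s.
f_n = ω_n/(2π) = 16.97/6.283 = 2.702 Hz.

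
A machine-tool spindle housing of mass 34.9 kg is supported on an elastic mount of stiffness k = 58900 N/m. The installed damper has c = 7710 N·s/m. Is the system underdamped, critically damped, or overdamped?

c_c = 2√(k·m) = 2867 N·s/m; ζ = c/c_c = 7710/2867 = 2.69.
Since ζ > 1 the system is overdamped.

overdamped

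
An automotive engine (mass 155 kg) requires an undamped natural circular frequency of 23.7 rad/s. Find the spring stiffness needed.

87100 N/m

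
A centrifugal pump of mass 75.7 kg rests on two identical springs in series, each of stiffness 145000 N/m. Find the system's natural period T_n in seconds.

Series springs: 1/k_eq = 2/145000, so k_eq = 145000/2 = 72500 N/m.
ω_n = √(k_eq/m) = √(72500/75.7) = √957.7 = 30.95 rad/s.
T_n = 2π/ω_n = 6.283/30.95 = 0.2030 s.

0.203 s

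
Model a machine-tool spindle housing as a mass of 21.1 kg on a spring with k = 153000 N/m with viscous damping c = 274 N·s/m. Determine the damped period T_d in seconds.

0.0740 s

ω_n = √(k/m) = √(153000/21.1) = 85.15 rad/s.
Critical damping c_c = 2√(k·m) = 2√(153000 × 21.1) = 3593 N·s/m, so ζ = c/c_c = 274/3593 = 0.07625.
ω_d = ω_n√(1 − ζ²) = 85.15 × √(1 − 0.00581) = 84.91 rad/s.
T_d = 2π/ω_d = 0.07400 s.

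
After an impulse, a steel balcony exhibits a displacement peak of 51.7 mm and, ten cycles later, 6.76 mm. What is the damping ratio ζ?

Logarithmic decrement δ = (1/n)·ln(x₀/x_n) = (1/10)·ln(51.7/6.76) = (1/10)·ln(7.648) = 0.2034.
ζ = δ/√(4π² + δ²) = 0.2034/√(39.48 + 0.0414) = 0.2034/6.286 = 0.03236.

0.0324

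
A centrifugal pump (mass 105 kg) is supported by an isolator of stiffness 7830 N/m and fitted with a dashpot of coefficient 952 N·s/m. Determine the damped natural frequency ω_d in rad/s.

7.35 rad/s

ω_n = √(k/m) = √(7830/105) = 8.635 rad/s.
Critical damping c_c = 2√(k·m) = 2√(7830 × 105) = 1813 N·s/m, so ζ = c/c_c = 952/1813 = 0.5250.
ω_d = ω_n√(1 − ζ²) = 8.635 × √(1 − 0.276) = 7.350 rad/s.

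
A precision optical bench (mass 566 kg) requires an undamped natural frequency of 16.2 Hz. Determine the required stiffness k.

5860000 N/m

ω_n = 2πf_n = 2π × 16.2 = 101.8 rad/s.
k = m·ω_n² = 566 × 101.8² = 566 × 10360 = 5864000 N/m.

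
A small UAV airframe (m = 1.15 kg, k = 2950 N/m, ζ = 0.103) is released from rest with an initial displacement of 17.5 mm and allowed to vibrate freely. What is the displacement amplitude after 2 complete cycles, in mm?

Logarithmic decrement δ = 2πζ/√(1 − ζ²) = 2π × 0.1030/√(1 − 0.0106) = 0.6506.
After n cycles, x_n/x₀ = e^(−nδ), so x_2 = 17.5 × e^(−2 × 0.6506) = 17.5 × 0.2722 = 4.763 mm.

4.76 mm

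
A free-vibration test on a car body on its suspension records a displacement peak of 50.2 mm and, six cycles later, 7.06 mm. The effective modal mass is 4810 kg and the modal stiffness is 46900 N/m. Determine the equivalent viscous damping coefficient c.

1560 N·s/m

Logarithmic decrement δ = (1/n)·ln(x₀/x_n) = (1/6)·ln(50.2/7.06) = (1/6)·ln(7.110) = 0.3269.
ζ = δ/√(4π² + δ²) = 0.3269/√(39.48 + 0.107) = 0.3269/6.292 = 0.05196.
c = ζ · 2√(km) = 0.05196 × 2√(46900 × 4810) = 0.05196 × 30040 = 1561 N·s/m.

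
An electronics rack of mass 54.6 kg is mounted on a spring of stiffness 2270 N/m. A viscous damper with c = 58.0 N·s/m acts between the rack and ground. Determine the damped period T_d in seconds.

ω_n = √(k/m) = √(2270/54.6) = 6.448 rad/s.
Critical damping c_c = 2√(k·m) = 2√(2270 × 54.6) = 704.1 N·s/m, so ζ = c/c_c = 58.0/704.1 = 0.08237.
ω_d = ω_n√(1 − ζ²) = 6.448 × √(1 − 0.00679) = 6.426 rad/s.
T_d = 2π/ω_d = 0.9778 s.

0.978 s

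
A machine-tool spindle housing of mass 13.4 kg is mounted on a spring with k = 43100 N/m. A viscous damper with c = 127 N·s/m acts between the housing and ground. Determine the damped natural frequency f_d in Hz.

ω_n = √(k/m) = √(43100/13.4) = 56.71 rad/s.
Critical damping c_c = 2√(k·m) = 2√(43100 × 13.4) = 1520 N·s/m, so ζ = c/c_c = 127/1520 = 0.08356.
ω_d = ω_n√(1 − ζ²) = 56.71 × √(1 − 0.00698) = 56.52 rad/s.
f_d = ω_d/(2π) = 8.995 Hz.

8.99 Hz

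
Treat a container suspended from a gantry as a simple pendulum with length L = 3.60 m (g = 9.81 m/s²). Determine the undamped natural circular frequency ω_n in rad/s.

For a simple pendulum ω_n = √(g/L) = √(9.81/3.60) = √2.725 = 1.651 rad/s.

1.65 rad/s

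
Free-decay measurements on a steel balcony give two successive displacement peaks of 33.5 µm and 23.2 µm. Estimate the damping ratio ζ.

0.0584

Logarithmic decrement δ = (1/n)·ln(x₀/x_n) = (1/1)·ln(33.5/23.2) = (1/1)·ln(1.444) = 0.3674.
ζ = δ/√(4π² + δ²) = 0.3674/√(39.48 + 0.135) = 0.3674/6.294 = 0.05837.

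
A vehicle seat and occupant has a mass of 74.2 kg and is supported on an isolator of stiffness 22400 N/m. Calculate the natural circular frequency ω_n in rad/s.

ω_n = √(k/m) = √(22400/74.2) = √301.9 = 17.37 rad/s.

17.4 rad/s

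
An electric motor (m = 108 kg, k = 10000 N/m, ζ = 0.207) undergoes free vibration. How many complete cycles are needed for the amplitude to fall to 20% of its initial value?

2 cycles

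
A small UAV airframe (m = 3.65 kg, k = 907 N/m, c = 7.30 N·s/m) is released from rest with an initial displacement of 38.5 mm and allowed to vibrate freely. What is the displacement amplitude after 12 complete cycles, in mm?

0.319 mm

ζ = c/(2√(km)) = 7.30/(2√(907 × 3.65)) = 7.30/115.1 = 0.06344.
Logarithmic decrement δ = 2πζ/√(1 − ζ²) = 2π × 0.06344/√(1 − 0.00402) = 0.3994.
After n cycles, x_n/x₀ = e^(−nδ), so x_12 = 38.5 × e^(−12 × 0.3994) = 38.5 × 0.008290 = 0.3192 mm.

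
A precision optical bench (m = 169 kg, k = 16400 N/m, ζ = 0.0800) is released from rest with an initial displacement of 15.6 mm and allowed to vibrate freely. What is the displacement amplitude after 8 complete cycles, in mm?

Logarithmic decrement δ = 2πζ/√(1 − ζ²) = 2π × 0.08000/√(1 − 0.00640) = 0.5043.
After n cycles, x_n/x₀ = e^(−nδ), so x_8 = 15.6 × e^(−8 × 0.5043) = 15.6 × 0.01770 = 0.2761 mm.

0.276 mm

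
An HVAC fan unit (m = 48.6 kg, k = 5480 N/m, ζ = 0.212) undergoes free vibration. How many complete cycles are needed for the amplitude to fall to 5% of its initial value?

Logarithmic decrement δ = 2πζ/√(1 − ζ²) = 2π × 0.2120/√(1 − 0.0449) = 1.363.
x_n/x₀ = e^(−nδ) ≤ 0.05; take ln: n ≥ ln(1/0.05)/δ = 2.996/1.363 = 2.198.
So 3 complete cycles are required.

3 cycles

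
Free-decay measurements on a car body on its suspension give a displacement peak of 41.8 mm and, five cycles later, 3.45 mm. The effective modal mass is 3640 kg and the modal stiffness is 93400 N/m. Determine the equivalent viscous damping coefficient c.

Logarithmic decrement δ = (1/n)·ln(x₀/x_n) = (1/5)·ln(41.8/3.45) = (1/5)·ln(12.12) = 0.4989.
ζ = δ/√(4π² + δ²) = 0.4989/√(39.48 + 0.249) = 0.4989/6.303 = 0.07915.
c = ζ · 2√(km) = 0.07915 × 2√(93400 × 3640) = 0.07915 × 36880 = 2919 N·s/m.

2920 N·s/m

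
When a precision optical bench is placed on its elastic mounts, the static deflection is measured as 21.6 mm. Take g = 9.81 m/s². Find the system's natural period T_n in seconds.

ω_n = √(g/δ_st) = √(9.81/0.0216) = √454.2 = 21.31 rad/s.
T_n = 2π/ω_n = 6.283/21.31 = 0.2948 s.

0.295 s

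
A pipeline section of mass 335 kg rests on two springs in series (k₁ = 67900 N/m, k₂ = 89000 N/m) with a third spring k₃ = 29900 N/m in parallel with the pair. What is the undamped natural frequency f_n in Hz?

2.27 Hz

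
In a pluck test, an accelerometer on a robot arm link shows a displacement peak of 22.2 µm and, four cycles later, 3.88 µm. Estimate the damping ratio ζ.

0.0692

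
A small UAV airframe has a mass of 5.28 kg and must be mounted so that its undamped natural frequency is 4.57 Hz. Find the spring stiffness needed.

4350 N/m

ω_n = 2πf_n = 2π × 4.57 = 28.71 rad/s.
k = m·ω_n² = 5.28 × 28.71² = 5.28 × 824.5 = 4353 N/m.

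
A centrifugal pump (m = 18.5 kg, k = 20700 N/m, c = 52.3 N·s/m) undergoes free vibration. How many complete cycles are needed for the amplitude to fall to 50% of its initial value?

3 cycles

ζ = c/(2√(km)) = 52.3/(2√(20700 × 18.5)) = 52.3/1238 = 0.04226.
Logarithmic decrement δ = 2πζ/√(1 − ζ²) = 2π × 0.04226/√(1 − 0.00179) = 0.2657.
x_n/x₀ = e^(−nδ) ≤ 0.5; take ln: n ≥ ln(1/0.5)/δ = 0.6931/0.2657 = 2.608.
So 3 complete cycles are required.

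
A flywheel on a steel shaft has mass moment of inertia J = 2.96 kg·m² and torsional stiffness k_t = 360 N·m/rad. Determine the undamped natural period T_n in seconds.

0.570 s

ω_n = √(k_t/J) = √(360/2.96) = √121.6 = 11.03 rad/s.
T_n = 2π/ω_n = 6.283/11.03 = 0.5697 s.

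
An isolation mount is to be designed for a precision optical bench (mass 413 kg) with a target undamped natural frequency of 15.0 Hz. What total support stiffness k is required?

ω_n = 2πf_n = 2π × 15.0 = 94.25 rad/s.
k = m·ω_n² = 413 × 94.25² = 413 × 8883 = 3669000 N/m.

3670000 N/m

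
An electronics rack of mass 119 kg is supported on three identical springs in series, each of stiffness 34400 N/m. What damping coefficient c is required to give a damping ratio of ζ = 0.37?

864 N·s/m

Series springs: 1/k_eq = 3/34400, so k_eq = 34400/3 = 11470 N/m.
c_c = 2√(k_eq·m) = 2√(11470 × 119) = 2336 N·s/m.
c = ζ·c_c = 0.37 × 2336 = 864.4 N·s/m.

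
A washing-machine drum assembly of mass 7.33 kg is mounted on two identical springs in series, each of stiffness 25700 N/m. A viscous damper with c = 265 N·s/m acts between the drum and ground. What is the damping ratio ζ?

Series springs: 1/k_eq = 2/25700, so k_eq = 25700/2 = 12850 N/m.
ω_n = √(k_eq/m) = √(12850/7.33) = 41.87 rad/s.
Critical damping c_c = 2√(k_eq·m) = 2√(12850 × 7.33) = 613.8 N·s/m, so ζ = c/c_c = 265/613.8 = 0.4317.

0.432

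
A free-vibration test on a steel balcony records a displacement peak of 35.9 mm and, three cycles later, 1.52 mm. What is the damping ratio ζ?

0.165

Logarithmic decrement δ = (1/n)·ln(x₀/x_n) = (1/3)·ln(35.9/1.52) = (1/3)·ln(23.62) = 1.054.
ζ = δ/√(4π² + δ²) = 1.054/√(39.48 + 1.11) = 1.054/6.371 = 0.1654.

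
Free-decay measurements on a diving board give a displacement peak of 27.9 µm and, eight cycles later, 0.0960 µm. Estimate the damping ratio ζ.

Logarithmic decrement δ = (1/n)·ln(x₀/x_n) = (1/8)·ln(27.9/0.0960) = (1/8)·ln(290.6) = 0.7090.
ζ = δ/√(4π² + δ²) = 0.7090/√(39.48 + 0.503) = 0.7090/6.323 = 0.1121.

0.112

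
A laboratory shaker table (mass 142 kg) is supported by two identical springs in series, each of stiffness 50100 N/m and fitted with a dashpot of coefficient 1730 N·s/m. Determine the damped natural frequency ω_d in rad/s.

11.8 rad/s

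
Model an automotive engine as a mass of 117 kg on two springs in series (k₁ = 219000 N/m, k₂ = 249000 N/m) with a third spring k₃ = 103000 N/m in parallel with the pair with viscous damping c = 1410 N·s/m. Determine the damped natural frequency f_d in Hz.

Series pair: k_s = k₁k₂/(k₁+k₂) = (219000)(249000)/(219000 + 249000) = 116500 N/m. In parallel with k₃: k_eq = 116500 + 103000 = 219500 N/m.
ω_n = √(k_eq/m) = √(219500/117) = 43.32 rad/s.
Critical damping c_c = 2√(k_eq·m) = 2√(219500 × 117) = 10140 N·s/m, so ζ = c/c_c = 1410/10140 = 0.1391.
ω_d = ω_n√(1 − ζ²) = 43.32 × √(1 − 0.0194) = 42.89 rad/s.
f_d = ω_d/(2π) = 6.827 Hz.

6.83 Hz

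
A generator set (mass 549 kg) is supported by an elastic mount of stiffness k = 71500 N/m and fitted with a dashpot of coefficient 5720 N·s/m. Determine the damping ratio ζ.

0.456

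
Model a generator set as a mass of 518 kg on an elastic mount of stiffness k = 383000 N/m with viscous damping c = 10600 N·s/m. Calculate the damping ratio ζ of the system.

ω_n = √(k/m) = √(383000/518) = 27.19 rad/s.
Critical damping c_c = 2√(k·m) = 2√(383000 × 518) = 28170 N·s/m, so ζ = c/c_c = 10600/28170 = 0.3763.

0.376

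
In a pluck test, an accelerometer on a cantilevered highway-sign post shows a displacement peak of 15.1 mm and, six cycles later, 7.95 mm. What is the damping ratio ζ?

0.0170

Logarithmic decrement δ = (1/n)·ln(x₀/x_n) = (1/6)·ln(15.1/7.95) = (1/6)·ln(1.899) = 0.1069.
ζ = δ/√(4π² + δ²) = 0.1069/√(39.48 + 0.0114) = 0.1069/6.284 = 0.01701.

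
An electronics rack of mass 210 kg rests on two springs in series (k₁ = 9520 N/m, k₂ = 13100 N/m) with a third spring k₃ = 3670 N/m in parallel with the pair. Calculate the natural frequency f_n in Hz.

Series pair: k_s = k₁k₂/(k₁+k₂) = (9520)(13100)/(9520 + 13100) = 5513 N/m. In parallel with k₃: k_eq = 5513 + 3670 = 9183 N/m.
ω_n = √(k_eq/m) = √(9183/210) = √43.73 = 6.613 rad/s.
f_n = ω_n/(2π) = 6.613/6.283 = 1.052 Hz.

1.05 Hz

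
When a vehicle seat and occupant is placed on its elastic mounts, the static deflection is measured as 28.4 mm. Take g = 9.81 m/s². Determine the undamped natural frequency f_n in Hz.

2.96 Hz

ω_n = √(g/δ_st) = √(9.81/0.0284) = √345.4 = 18.59 rad/s.
f_n = ω_n/(2π) = 18.59/6.283 = 2.958 Hz.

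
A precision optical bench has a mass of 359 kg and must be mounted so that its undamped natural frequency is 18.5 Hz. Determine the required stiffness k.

ω_n = 2πf_n = 2π × 18.5 = 116.2 rad/s.
k = m·ω_n² = 359 × 116.2² = 359 × 13510 = 4851000 N/m.

4850000 N/m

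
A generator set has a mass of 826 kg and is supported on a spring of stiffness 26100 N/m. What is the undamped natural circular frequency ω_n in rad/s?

ω_n = √(k/m) = √(26100/826) = √31.60 = 5.621 rad/s.

5.62 rad/s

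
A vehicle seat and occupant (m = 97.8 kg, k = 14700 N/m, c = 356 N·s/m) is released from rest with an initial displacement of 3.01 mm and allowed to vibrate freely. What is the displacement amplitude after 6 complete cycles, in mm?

0.0105 mm

ζ = c/(2√(km)) = 356/(2√(14700 × 97.8)) = 356/2398 = 0.1485.
Logarithmic decrement δ = 2πζ/√(1 − ζ²) = 2π × 0.1485/√(1 − 0.0220) = 0.9432.
After n cycles, x_n/x₀ = e^(−nδ), so x_6 = 3.01 × e^(−6 × 0.9432) = 3.01 × 0.003485 = 0.01049 mm.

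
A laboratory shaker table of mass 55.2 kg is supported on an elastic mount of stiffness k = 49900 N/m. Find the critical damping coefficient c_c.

c_c = 2√(k·m) = 2√(49900 × 55.2) = 2 × 1660 = 3319 N·s/m.

3320 N·s/m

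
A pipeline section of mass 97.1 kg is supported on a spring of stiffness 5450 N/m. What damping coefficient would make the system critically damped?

1450 N·s/m

c_c = 2√(k·m) = 2√(5450 × 97.1) = 2 × 727.5 = 1455 N·s/m.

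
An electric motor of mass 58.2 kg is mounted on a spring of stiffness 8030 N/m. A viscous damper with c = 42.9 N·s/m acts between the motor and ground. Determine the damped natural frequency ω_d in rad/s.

11.7 rad/s

ω_n = √(k/m) = √(8030/58.2) = 11.75 rad/s.
Critical damping c_c = 2√(k·m) = 2√(8030 × 58.2) = 1367 N·s/m, so ζ = c/c_c = 42.9/1367 = 0.03138.
ω_d = ω_n√(1 − ζ²) = 11.75 × √(1 − 0.000985) = 11.74 rad/s.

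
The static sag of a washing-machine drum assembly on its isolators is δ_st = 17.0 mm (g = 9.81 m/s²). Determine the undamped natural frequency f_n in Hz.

ω_n = √(g/δ_st) = √(9.81/0.0170) = √577.1 = 24.02 rad/s.
f_n = ω_n/(2π) = 24.02/6.283 = 3.823 Hz.

3.82 Hz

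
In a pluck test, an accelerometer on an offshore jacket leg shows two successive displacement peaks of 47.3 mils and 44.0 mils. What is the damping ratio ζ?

0.0115

Logarithmic decrement δ = (1/n)·ln(x₀/x_n) = (1/1)·ln(47.3/44.0) = (1/1)·ln(1.075) = 0.07232.
ζ = δ/√(4π² + δ²) = 0.07232/√(39.48 + 0.00523) = 0.07232/6.284 = 0.01151.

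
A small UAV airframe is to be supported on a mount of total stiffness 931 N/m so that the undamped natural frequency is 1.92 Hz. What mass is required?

6.40 kg

ω_n = 2πf_n = 2π × 1.92 = 12.06 rad/s.
m = k/ω_n² = 931/12.06² = 931/145.5 = 6.397 kg.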